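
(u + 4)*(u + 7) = u^2 + 11*u + 28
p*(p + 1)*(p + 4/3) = p^3 + 7*p^2/3 + 4*p/3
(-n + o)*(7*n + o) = -7*n^2 + 6*n*o + o^2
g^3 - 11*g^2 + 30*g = g*(g - 6)*(g - 5)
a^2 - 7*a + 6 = (a - 6)*(a - 1)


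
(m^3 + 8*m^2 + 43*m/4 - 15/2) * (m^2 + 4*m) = m^5 + 12*m^4 + 171*m^3/4 + 71*m^2/2 - 30*m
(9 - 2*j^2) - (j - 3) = -2*j^2 - j + 12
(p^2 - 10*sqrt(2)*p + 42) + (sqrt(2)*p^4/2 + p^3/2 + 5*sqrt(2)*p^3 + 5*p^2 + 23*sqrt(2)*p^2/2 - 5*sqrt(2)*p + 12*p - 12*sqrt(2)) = sqrt(2)*p^4/2 + p^3/2 + 5*sqrt(2)*p^3 + 6*p^2 + 23*sqrt(2)*p^2/2 - 15*sqrt(2)*p + 12*p - 12*sqrt(2) + 42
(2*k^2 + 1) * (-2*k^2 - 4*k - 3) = -4*k^4 - 8*k^3 - 8*k^2 - 4*k - 3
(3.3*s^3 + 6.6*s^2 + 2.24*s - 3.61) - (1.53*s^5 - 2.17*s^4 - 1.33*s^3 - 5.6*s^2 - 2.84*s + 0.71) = -1.53*s^5 + 2.17*s^4 + 4.63*s^3 + 12.2*s^2 + 5.08*s - 4.32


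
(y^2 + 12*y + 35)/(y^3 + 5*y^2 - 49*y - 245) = 1/(y - 7)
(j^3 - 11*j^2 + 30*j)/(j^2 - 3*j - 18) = j*(j - 5)/(j + 3)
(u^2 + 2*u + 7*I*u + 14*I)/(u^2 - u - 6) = (u + 7*I)/(u - 3)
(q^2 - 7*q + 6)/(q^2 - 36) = (q - 1)/(q + 6)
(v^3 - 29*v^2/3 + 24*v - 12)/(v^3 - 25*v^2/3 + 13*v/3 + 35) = (3*v^2 - 20*v + 12)/(3*v^2 - 16*v - 35)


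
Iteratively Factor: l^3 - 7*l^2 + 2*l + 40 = (l - 5)*(l^2 - 2*l - 8) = (l - 5)*(l + 2)*(l - 4)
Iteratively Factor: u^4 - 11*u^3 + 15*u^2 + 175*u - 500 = (u - 5)*(u^3 - 6*u^2 - 15*u + 100) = (u - 5)^2*(u^2 - u - 20) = (u - 5)^3*(u + 4)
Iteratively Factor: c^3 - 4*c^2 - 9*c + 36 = (c - 3)*(c^2 - c - 12) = (c - 3)*(c + 3)*(c - 4)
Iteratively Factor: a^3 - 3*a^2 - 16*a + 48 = (a + 4)*(a^2 - 7*a + 12) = (a - 4)*(a + 4)*(a - 3)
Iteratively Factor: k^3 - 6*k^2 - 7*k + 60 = (k + 3)*(k^2 - 9*k + 20) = (k - 5)*(k + 3)*(k - 4)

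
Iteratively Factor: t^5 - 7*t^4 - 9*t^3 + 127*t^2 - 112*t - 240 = (t + 1)*(t^4 - 8*t^3 - t^2 + 128*t - 240) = (t - 5)*(t + 1)*(t^3 - 3*t^2 - 16*t + 48) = (t - 5)*(t - 3)*(t + 1)*(t^2 - 16) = (t - 5)*(t - 3)*(t + 1)*(t + 4)*(t - 4)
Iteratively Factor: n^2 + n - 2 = (n + 2)*(n - 1)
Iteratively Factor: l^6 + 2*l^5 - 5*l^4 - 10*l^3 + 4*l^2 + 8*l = (l - 2)*(l^5 + 4*l^4 + 3*l^3 - 4*l^2 - 4*l) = (l - 2)*(l + 2)*(l^4 + 2*l^3 - l^2 - 2*l) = l*(l - 2)*(l + 2)*(l^3 + 2*l^2 - l - 2) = l*(l - 2)*(l - 1)*(l + 2)*(l^2 + 3*l + 2) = l*(l - 2)*(l - 1)*(l + 2)^2*(l + 1)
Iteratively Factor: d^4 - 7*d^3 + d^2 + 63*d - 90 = (d - 5)*(d^3 - 2*d^2 - 9*d + 18) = (d - 5)*(d - 3)*(d^2 + d - 6) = (d - 5)*(d - 3)*(d - 2)*(d + 3)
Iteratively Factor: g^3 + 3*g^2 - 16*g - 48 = (g + 4)*(g^2 - g - 12) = (g - 4)*(g + 4)*(g + 3)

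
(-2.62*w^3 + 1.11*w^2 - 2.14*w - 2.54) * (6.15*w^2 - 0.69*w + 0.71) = -16.113*w^5 + 8.6343*w^4 - 15.7871*w^3 - 13.3563*w^2 + 0.2332*w - 1.8034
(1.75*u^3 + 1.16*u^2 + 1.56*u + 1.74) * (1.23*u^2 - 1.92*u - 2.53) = 2.1525*u^5 - 1.9332*u^4 - 4.7359*u^3 - 3.7898*u^2 - 7.2876*u - 4.4022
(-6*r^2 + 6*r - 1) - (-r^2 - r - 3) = -5*r^2 + 7*r + 2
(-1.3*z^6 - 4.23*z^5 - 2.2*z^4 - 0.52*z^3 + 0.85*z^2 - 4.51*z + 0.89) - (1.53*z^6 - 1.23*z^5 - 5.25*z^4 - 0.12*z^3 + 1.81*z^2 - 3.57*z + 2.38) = -2.83*z^6 - 3.0*z^5 + 3.05*z^4 - 0.4*z^3 - 0.96*z^2 - 0.94*z - 1.49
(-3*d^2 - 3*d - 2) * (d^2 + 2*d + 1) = -3*d^4 - 9*d^3 - 11*d^2 - 7*d - 2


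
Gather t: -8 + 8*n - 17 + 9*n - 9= 17*n - 34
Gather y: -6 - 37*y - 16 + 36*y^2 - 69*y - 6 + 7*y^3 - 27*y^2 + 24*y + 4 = 7*y^3 + 9*y^2 - 82*y - 24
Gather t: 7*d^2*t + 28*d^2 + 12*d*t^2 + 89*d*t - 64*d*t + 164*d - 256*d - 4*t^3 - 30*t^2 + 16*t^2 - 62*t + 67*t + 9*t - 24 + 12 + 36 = 28*d^2 - 92*d - 4*t^3 + t^2*(12*d - 14) + t*(7*d^2 + 25*d + 14) + 24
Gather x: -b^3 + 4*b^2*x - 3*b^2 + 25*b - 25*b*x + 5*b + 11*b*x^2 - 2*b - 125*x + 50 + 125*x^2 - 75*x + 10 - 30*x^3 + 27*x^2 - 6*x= -b^3 - 3*b^2 + 28*b - 30*x^3 + x^2*(11*b + 152) + x*(4*b^2 - 25*b - 206) + 60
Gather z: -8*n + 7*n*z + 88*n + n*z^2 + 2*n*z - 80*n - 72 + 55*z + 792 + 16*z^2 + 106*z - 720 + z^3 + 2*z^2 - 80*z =z^3 + z^2*(n + 18) + z*(9*n + 81)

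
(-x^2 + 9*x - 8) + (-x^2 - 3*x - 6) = -2*x^2 + 6*x - 14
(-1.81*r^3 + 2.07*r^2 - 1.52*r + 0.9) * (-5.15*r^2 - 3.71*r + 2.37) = 9.3215*r^5 - 3.9454*r^4 - 4.1414*r^3 + 5.9101*r^2 - 6.9414*r + 2.133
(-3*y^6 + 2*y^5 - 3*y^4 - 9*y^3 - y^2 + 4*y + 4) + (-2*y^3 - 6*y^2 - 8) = -3*y^6 + 2*y^5 - 3*y^4 - 11*y^3 - 7*y^2 + 4*y - 4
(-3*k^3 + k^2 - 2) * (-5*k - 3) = 15*k^4 + 4*k^3 - 3*k^2 + 10*k + 6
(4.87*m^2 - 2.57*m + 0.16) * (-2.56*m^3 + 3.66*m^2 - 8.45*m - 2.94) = -12.4672*m^5 + 24.4034*m^4 - 50.9673*m^3 + 7.9843*m^2 + 6.2038*m - 0.4704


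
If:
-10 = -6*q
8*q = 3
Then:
No Solution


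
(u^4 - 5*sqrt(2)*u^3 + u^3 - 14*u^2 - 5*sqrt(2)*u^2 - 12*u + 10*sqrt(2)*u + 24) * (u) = u^5 - 5*sqrt(2)*u^4 + u^4 - 14*u^3 - 5*sqrt(2)*u^3 - 12*u^2 + 10*sqrt(2)*u^2 + 24*u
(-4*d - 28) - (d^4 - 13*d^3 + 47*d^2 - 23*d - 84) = -d^4 + 13*d^3 - 47*d^2 + 19*d + 56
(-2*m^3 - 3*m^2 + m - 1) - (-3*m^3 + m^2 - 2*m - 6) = m^3 - 4*m^2 + 3*m + 5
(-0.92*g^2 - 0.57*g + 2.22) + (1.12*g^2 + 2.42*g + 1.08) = 0.2*g^2 + 1.85*g + 3.3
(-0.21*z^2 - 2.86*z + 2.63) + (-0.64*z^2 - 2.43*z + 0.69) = -0.85*z^2 - 5.29*z + 3.32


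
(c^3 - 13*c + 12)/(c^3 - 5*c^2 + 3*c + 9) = (c^2 + 3*c - 4)/(c^2 - 2*c - 3)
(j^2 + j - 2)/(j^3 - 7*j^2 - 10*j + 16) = 1/(j - 8)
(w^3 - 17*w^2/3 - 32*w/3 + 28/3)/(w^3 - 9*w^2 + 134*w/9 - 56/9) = 3*(w + 2)/(3*w - 4)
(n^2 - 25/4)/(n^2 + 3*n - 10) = (n^2 - 25/4)/(n^2 + 3*n - 10)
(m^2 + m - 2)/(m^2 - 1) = (m + 2)/(m + 1)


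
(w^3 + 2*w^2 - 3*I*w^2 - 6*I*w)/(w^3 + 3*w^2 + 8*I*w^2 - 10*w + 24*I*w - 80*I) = w*(w^2 + w*(2 - 3*I) - 6*I)/(w^3 + w^2*(3 + 8*I) + 2*w*(-5 + 12*I) - 80*I)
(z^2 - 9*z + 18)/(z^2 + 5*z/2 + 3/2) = 2*(z^2 - 9*z + 18)/(2*z^2 + 5*z + 3)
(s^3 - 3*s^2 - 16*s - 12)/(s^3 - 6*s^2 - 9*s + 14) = (s^2 - 5*s - 6)/(s^2 - 8*s + 7)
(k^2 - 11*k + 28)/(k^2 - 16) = (k - 7)/(k + 4)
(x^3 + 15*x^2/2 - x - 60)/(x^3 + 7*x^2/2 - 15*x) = (x + 4)/x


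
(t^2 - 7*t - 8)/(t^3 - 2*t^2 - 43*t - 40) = 1/(t + 5)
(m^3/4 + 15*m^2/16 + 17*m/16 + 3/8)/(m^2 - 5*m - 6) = (4*m^2 + 11*m + 6)/(16*(m - 6))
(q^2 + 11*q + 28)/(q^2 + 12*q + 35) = (q + 4)/(q + 5)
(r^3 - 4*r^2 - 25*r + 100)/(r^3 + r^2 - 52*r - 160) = (r^2 - 9*r + 20)/(r^2 - 4*r - 32)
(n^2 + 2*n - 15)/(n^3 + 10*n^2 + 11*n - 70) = (n - 3)/(n^2 + 5*n - 14)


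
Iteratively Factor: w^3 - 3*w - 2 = (w + 1)*(w^2 - w - 2) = (w + 1)^2*(w - 2)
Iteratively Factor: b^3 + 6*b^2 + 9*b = (b + 3)*(b^2 + 3*b) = b*(b + 3)*(b + 3)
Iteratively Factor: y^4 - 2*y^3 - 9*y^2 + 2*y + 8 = (y - 1)*(y^3 - y^2 - 10*y - 8) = (y - 4)*(y - 1)*(y^2 + 3*y + 2) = (y - 4)*(y - 1)*(y + 2)*(y + 1)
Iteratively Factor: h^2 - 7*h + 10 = (h - 2)*(h - 5)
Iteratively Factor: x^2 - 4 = (x + 2)*(x - 2)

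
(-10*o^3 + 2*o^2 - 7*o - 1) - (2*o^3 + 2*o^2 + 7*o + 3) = -12*o^3 - 14*o - 4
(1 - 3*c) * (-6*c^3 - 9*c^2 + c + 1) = 18*c^4 + 21*c^3 - 12*c^2 - 2*c + 1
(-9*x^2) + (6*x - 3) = -9*x^2 + 6*x - 3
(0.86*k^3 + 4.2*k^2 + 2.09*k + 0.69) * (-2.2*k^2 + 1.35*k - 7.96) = -1.892*k^5 - 8.079*k^4 - 5.7736*k^3 - 32.1285*k^2 - 15.7049*k - 5.4924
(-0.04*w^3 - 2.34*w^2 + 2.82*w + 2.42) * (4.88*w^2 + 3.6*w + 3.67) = -0.1952*w^5 - 11.5632*w^4 + 5.1908*w^3 + 13.3738*w^2 + 19.0614*w + 8.8814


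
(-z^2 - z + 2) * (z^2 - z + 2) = -z^4 + z^2 - 4*z + 4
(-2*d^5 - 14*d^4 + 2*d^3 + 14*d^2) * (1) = -2*d^5 - 14*d^4 + 2*d^3 + 14*d^2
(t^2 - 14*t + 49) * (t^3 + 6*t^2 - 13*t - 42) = t^5 - 8*t^4 - 48*t^3 + 434*t^2 - 49*t - 2058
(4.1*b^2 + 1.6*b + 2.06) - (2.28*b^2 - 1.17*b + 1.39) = 1.82*b^2 + 2.77*b + 0.67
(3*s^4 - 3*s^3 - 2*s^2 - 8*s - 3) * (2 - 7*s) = -21*s^5 + 27*s^4 + 8*s^3 + 52*s^2 + 5*s - 6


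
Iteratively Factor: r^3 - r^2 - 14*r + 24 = (r - 3)*(r^2 + 2*r - 8) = (r - 3)*(r + 4)*(r - 2)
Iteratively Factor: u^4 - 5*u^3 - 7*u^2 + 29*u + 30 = (u + 2)*(u^3 - 7*u^2 + 7*u + 15) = (u - 3)*(u + 2)*(u^2 - 4*u - 5) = (u - 3)*(u + 1)*(u + 2)*(u - 5)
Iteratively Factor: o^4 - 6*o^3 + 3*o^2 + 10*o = (o + 1)*(o^3 - 7*o^2 + 10*o) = (o - 5)*(o + 1)*(o^2 - 2*o) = (o - 5)*(o - 2)*(o + 1)*(o)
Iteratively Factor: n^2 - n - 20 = (n + 4)*(n - 5)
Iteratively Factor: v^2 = (v)*(v)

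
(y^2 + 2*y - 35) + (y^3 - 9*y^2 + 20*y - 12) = y^3 - 8*y^2 + 22*y - 47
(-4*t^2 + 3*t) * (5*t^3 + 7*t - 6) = -20*t^5 + 15*t^4 - 28*t^3 + 45*t^2 - 18*t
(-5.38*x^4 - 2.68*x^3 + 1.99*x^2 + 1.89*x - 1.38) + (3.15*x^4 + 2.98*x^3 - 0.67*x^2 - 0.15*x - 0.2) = -2.23*x^4 + 0.3*x^3 + 1.32*x^2 + 1.74*x - 1.58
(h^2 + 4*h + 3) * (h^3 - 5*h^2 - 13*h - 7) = h^5 - h^4 - 30*h^3 - 74*h^2 - 67*h - 21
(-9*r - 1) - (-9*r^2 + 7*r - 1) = 9*r^2 - 16*r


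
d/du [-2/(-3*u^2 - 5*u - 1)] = 2*(-6*u - 5)/(3*u^2 + 5*u + 1)^2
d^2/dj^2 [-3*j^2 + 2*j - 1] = -6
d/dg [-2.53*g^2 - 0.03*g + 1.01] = -5.06*g - 0.03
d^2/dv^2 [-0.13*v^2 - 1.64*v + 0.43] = -0.260000000000000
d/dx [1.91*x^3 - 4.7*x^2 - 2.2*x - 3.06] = 5.73*x^2 - 9.4*x - 2.2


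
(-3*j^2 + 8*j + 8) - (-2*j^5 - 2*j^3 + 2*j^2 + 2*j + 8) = 2*j^5 + 2*j^3 - 5*j^2 + 6*j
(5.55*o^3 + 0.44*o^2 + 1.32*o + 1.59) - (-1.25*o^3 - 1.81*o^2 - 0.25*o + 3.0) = 6.8*o^3 + 2.25*o^2 + 1.57*o - 1.41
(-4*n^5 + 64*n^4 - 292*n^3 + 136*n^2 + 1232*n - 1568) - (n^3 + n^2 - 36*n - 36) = -4*n^5 + 64*n^4 - 293*n^3 + 135*n^2 + 1268*n - 1532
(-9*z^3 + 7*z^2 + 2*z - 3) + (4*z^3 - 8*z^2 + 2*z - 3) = -5*z^3 - z^2 + 4*z - 6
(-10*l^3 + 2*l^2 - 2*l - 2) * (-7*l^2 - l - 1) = 70*l^5 - 4*l^4 + 22*l^3 + 14*l^2 + 4*l + 2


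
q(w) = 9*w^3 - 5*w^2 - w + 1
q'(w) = 27*w^2 - 10*w - 1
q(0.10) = 0.86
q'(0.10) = -1.73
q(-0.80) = -6.01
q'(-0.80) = 24.28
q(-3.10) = -312.07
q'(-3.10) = 289.47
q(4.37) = 652.23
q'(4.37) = 470.92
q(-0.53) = -1.21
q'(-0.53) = 11.88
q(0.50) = 0.38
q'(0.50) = 0.75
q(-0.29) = 0.65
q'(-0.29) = 4.17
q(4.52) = 725.44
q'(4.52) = 505.42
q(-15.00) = -31484.00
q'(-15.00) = 6224.00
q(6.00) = 1759.00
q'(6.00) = 911.00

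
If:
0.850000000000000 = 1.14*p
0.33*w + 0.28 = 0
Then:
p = 0.75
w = -0.85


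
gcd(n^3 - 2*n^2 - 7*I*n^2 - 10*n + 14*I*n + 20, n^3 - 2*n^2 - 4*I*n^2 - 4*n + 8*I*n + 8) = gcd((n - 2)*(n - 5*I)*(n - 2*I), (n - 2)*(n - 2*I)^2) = n^2 + n*(-2 - 2*I) + 4*I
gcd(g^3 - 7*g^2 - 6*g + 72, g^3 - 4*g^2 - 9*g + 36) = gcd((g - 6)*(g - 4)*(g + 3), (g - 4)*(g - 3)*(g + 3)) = g^2 - g - 12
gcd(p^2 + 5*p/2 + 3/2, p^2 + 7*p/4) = 1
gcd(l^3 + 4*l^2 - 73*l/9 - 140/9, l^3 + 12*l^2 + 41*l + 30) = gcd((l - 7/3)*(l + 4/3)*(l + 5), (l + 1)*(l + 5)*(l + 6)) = l + 5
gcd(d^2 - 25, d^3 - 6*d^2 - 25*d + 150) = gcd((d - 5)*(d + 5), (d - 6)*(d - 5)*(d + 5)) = d^2 - 25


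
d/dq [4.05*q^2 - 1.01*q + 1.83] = 8.1*q - 1.01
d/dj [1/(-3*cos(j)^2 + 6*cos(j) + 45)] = 2*(1 - cos(j))*sin(j)/(3*(sin(j)^2 + 2*cos(j) + 14)^2)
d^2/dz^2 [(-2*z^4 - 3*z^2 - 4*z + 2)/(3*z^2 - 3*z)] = 2*(-2*z^6 + 6*z^5 - 6*z^4 - 7*z^3 + 6*z^2 - 6*z + 2)/(3*z^3*(z^3 - 3*z^2 + 3*z - 1))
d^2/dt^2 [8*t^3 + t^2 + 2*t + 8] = 48*t + 2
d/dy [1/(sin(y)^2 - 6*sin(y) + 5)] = 2*(3 - sin(y))*cos(y)/(sin(y)^2 - 6*sin(y) + 5)^2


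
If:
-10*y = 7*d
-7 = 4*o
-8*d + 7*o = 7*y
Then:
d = -245/62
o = -7/4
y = 343/124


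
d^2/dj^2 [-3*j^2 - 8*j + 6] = -6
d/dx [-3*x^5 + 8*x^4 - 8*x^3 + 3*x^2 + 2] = x*(-15*x^3 + 32*x^2 - 24*x + 6)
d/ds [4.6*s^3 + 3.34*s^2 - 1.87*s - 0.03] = 13.8*s^2 + 6.68*s - 1.87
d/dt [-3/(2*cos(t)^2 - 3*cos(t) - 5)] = 3*(3 - 4*cos(t))*sin(t)/(3*cos(t) - cos(2*t) + 4)^2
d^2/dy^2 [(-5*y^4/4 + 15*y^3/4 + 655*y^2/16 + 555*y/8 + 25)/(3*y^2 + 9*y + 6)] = 5*(-4*y^3 - 12*y^2 - 12*y - 31)/(24*(y^3 + 3*y^2 + 3*y + 1))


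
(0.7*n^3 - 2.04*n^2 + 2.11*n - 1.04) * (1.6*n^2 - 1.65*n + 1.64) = 1.12*n^5 - 4.419*n^4 + 7.89*n^3 - 8.4911*n^2 + 5.1764*n - 1.7056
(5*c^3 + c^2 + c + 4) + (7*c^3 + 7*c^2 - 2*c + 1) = 12*c^3 + 8*c^2 - c + 5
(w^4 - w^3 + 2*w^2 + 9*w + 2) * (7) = 7*w^4 - 7*w^3 + 14*w^2 + 63*w + 14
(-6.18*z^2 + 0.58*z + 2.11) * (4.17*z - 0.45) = -25.7706*z^3 + 5.1996*z^2 + 8.5377*z - 0.9495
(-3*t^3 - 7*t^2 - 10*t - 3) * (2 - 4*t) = 12*t^4 + 22*t^3 + 26*t^2 - 8*t - 6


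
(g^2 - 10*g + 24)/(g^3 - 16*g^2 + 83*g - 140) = (g - 6)/(g^2 - 12*g + 35)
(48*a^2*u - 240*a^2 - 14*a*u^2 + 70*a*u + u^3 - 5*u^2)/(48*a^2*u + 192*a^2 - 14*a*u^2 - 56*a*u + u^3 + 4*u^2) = (u - 5)/(u + 4)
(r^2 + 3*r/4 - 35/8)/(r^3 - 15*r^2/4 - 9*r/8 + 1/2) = (8*r^2 + 6*r - 35)/(8*r^3 - 30*r^2 - 9*r + 4)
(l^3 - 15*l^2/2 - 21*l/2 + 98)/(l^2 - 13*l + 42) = (l^2 - l/2 - 14)/(l - 6)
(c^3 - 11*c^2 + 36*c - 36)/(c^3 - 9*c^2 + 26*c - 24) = (c - 6)/(c - 4)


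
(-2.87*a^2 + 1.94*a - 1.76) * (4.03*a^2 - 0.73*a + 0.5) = -11.5661*a^4 + 9.9133*a^3 - 9.944*a^2 + 2.2548*a - 0.88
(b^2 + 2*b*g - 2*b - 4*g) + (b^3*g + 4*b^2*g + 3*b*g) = b^3*g + 4*b^2*g + b^2 + 5*b*g - 2*b - 4*g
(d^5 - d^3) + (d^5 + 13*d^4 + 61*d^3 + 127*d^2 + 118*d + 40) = 2*d^5 + 13*d^4 + 60*d^3 + 127*d^2 + 118*d + 40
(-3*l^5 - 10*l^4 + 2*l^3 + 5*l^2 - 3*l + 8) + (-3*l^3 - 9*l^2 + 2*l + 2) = -3*l^5 - 10*l^4 - l^3 - 4*l^2 - l + 10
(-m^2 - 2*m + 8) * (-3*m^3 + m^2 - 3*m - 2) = 3*m^5 + 5*m^4 - 23*m^3 + 16*m^2 - 20*m - 16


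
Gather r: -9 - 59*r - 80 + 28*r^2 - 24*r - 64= 28*r^2 - 83*r - 153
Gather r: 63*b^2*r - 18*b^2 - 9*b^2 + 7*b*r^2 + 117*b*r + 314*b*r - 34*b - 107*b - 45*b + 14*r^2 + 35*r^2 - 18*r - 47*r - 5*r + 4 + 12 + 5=-27*b^2 - 186*b + r^2*(7*b + 49) + r*(63*b^2 + 431*b - 70) + 21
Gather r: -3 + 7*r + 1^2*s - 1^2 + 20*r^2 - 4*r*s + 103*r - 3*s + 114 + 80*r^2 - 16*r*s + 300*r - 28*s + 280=100*r^2 + r*(410 - 20*s) - 30*s + 390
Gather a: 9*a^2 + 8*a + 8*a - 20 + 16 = 9*a^2 + 16*a - 4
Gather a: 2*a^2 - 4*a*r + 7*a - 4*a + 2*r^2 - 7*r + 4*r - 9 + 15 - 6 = 2*a^2 + a*(3 - 4*r) + 2*r^2 - 3*r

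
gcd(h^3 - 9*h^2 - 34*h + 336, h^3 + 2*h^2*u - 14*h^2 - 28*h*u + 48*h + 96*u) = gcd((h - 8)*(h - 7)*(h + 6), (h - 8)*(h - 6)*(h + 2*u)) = h - 8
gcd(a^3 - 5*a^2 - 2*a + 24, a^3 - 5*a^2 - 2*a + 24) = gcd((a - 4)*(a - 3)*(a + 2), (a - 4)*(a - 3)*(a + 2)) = a^3 - 5*a^2 - 2*a + 24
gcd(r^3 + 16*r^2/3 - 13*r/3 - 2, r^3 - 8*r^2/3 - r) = r + 1/3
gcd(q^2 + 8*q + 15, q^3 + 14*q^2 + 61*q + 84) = q + 3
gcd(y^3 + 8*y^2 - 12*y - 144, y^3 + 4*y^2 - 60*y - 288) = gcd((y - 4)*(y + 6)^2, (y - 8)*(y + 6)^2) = y^2 + 12*y + 36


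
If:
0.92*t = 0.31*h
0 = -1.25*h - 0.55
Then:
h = -0.44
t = -0.15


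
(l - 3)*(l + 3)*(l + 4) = l^3 + 4*l^2 - 9*l - 36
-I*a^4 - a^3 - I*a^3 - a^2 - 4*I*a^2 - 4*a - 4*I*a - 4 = (a - 2*I)*(a - I)*(a + 2*I)*(-I*a - I)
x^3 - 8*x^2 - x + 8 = (x - 8)*(x - 1)*(x + 1)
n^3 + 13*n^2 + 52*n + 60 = (n + 2)*(n + 5)*(n + 6)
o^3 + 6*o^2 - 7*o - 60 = (o - 3)*(o + 4)*(o + 5)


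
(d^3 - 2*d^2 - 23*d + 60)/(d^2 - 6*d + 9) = (d^2 + d - 20)/(d - 3)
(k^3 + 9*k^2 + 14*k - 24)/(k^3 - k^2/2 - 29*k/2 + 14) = 2*(k + 6)/(2*k - 7)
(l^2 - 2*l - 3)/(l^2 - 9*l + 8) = (l^2 - 2*l - 3)/(l^2 - 9*l + 8)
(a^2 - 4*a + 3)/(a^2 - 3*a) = (a - 1)/a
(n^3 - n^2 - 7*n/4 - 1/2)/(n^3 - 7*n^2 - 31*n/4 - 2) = (n - 2)/(n - 8)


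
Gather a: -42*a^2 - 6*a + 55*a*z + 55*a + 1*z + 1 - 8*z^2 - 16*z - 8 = -42*a^2 + a*(55*z + 49) - 8*z^2 - 15*z - 7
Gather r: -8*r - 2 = -8*r - 2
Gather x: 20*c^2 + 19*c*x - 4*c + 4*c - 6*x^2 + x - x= 20*c^2 + 19*c*x - 6*x^2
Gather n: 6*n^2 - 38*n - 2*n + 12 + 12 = 6*n^2 - 40*n + 24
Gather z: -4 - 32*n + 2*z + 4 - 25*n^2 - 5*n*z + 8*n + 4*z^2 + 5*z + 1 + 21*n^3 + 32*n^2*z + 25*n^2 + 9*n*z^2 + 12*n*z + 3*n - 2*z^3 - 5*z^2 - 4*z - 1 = 21*n^3 - 21*n - 2*z^3 + z^2*(9*n - 1) + z*(32*n^2 + 7*n + 3)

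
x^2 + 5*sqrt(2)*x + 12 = (x + 2*sqrt(2))*(x + 3*sqrt(2))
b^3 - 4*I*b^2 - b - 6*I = (b - 3*I)*(b - 2*I)*(b + I)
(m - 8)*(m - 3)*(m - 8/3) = m^3 - 41*m^2/3 + 160*m/3 - 64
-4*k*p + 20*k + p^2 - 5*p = (-4*k + p)*(p - 5)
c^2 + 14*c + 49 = (c + 7)^2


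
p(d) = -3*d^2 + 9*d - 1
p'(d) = 9 - 6*d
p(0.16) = 0.36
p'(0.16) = 8.04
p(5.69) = -46.92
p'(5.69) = -25.14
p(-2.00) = -31.00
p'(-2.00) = 21.00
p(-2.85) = -51.02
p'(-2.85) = 26.10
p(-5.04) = -122.56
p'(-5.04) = 39.24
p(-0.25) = -3.44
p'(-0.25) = 10.50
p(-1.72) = -25.36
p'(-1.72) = 19.32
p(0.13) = 0.12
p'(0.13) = 8.22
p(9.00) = -163.00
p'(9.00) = -45.00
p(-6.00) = -163.00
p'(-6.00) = 45.00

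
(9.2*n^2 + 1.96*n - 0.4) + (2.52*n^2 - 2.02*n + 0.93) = 11.72*n^2 - 0.0600000000000001*n + 0.53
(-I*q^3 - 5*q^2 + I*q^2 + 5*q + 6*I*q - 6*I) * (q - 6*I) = -I*q^4 - 11*q^3 + I*q^3 + 11*q^2 + 36*I*q^2 + 36*q - 36*I*q - 36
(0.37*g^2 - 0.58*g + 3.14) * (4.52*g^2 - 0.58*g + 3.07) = 1.6724*g^4 - 2.8362*g^3 + 15.6651*g^2 - 3.6018*g + 9.6398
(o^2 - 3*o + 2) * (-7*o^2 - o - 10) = -7*o^4 + 20*o^3 - 21*o^2 + 28*o - 20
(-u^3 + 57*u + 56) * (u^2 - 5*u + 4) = -u^5 + 5*u^4 + 53*u^3 - 229*u^2 - 52*u + 224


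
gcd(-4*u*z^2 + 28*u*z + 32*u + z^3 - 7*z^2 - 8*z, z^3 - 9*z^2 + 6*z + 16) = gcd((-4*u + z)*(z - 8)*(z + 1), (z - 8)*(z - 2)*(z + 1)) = z^2 - 7*z - 8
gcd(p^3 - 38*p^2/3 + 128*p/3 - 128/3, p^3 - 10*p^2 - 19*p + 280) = p - 8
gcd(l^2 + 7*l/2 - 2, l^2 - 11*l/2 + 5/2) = l - 1/2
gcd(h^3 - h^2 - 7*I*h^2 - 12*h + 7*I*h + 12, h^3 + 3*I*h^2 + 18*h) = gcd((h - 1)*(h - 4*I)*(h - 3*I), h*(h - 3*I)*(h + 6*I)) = h - 3*I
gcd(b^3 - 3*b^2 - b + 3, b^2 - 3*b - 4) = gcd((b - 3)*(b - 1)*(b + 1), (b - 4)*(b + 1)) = b + 1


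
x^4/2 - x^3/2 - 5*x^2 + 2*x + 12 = (x/2 + 1)*(x - 3)*(x - 2)*(x + 2)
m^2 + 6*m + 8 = (m + 2)*(m + 4)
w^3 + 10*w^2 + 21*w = w*(w + 3)*(w + 7)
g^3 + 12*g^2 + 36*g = g*(g + 6)^2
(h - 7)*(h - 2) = h^2 - 9*h + 14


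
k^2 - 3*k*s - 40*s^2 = (k - 8*s)*(k + 5*s)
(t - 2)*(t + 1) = t^2 - t - 2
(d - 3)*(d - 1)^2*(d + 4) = d^4 - d^3 - 13*d^2 + 25*d - 12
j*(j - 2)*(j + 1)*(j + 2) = j^4 + j^3 - 4*j^2 - 4*j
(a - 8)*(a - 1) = a^2 - 9*a + 8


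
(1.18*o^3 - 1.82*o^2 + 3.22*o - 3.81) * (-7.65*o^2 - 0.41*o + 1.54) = -9.027*o^5 + 13.4392*o^4 - 22.0696*o^3 + 25.0235*o^2 + 6.5209*o - 5.8674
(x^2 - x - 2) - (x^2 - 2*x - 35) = x + 33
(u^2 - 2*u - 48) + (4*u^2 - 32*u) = 5*u^2 - 34*u - 48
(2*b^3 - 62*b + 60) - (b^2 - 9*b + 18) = 2*b^3 - b^2 - 53*b + 42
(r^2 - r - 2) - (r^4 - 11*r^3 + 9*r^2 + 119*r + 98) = -r^4 + 11*r^3 - 8*r^2 - 120*r - 100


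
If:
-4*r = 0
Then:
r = 0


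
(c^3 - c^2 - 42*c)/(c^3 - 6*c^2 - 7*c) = (c + 6)/(c + 1)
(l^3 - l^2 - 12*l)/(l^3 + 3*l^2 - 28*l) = (l + 3)/(l + 7)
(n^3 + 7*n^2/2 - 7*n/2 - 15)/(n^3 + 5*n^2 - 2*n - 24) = (n + 5/2)/(n + 4)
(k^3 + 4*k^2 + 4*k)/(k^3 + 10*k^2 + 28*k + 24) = k/(k + 6)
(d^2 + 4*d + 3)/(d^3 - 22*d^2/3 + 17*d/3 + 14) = 3*(d + 3)/(3*d^2 - 25*d + 42)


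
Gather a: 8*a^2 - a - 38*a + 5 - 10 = 8*a^2 - 39*a - 5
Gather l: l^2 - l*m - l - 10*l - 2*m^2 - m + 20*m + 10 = l^2 + l*(-m - 11) - 2*m^2 + 19*m + 10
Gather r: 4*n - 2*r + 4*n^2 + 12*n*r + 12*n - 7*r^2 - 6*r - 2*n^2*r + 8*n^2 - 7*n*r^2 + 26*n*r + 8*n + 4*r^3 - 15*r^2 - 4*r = 12*n^2 + 24*n + 4*r^3 + r^2*(-7*n - 22) + r*(-2*n^2 + 38*n - 12)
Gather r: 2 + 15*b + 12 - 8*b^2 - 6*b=-8*b^2 + 9*b + 14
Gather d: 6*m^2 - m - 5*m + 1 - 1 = 6*m^2 - 6*m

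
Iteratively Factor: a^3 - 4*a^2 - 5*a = (a + 1)*(a^2 - 5*a) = (a - 5)*(a + 1)*(a)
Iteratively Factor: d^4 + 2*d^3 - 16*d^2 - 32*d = (d + 4)*(d^3 - 2*d^2 - 8*d) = d*(d + 4)*(d^2 - 2*d - 8) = d*(d + 2)*(d + 4)*(d - 4)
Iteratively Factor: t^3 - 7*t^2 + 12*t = (t - 4)*(t^2 - 3*t) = t*(t - 4)*(t - 3)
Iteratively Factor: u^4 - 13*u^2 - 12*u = (u + 1)*(u^3 - u^2 - 12*u) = (u + 1)*(u + 3)*(u^2 - 4*u) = u*(u + 1)*(u + 3)*(u - 4)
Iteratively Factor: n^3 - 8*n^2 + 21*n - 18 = (n - 2)*(n^2 - 6*n + 9) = (n - 3)*(n - 2)*(n - 3)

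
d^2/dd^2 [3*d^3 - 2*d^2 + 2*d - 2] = 18*d - 4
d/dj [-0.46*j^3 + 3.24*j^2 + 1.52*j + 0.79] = -1.38*j^2 + 6.48*j + 1.52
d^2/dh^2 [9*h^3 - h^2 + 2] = 54*h - 2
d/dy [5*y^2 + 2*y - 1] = 10*y + 2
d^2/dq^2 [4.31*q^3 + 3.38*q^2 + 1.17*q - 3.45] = 25.86*q + 6.76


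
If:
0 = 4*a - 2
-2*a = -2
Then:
No Solution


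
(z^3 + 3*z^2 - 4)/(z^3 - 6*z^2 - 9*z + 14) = (z + 2)/(z - 7)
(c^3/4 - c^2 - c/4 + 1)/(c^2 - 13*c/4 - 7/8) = 2*(-c^3 + 4*c^2 + c - 4)/(-8*c^2 + 26*c + 7)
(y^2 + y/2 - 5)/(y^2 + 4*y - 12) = (y + 5/2)/(y + 6)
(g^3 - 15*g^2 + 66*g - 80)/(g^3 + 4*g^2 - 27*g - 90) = (g^2 - 10*g + 16)/(g^2 + 9*g + 18)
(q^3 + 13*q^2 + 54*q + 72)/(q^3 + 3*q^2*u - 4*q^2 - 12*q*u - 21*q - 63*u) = (q^2 + 10*q + 24)/(q^2 + 3*q*u - 7*q - 21*u)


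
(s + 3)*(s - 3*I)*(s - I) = s^3 + 3*s^2 - 4*I*s^2 - 3*s - 12*I*s - 9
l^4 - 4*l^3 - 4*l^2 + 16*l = l*(l - 4)*(l - 2)*(l + 2)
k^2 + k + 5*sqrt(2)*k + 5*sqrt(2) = (k + 1)*(k + 5*sqrt(2))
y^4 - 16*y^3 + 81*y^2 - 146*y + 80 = (y - 8)*(y - 5)*(y - 2)*(y - 1)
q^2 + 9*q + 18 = (q + 3)*(q + 6)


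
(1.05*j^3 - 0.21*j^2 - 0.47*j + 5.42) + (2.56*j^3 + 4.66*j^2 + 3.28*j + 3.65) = 3.61*j^3 + 4.45*j^2 + 2.81*j + 9.07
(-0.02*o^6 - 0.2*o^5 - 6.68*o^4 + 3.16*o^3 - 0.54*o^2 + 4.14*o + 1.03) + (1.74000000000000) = -0.02*o^6 - 0.2*o^5 - 6.68*o^4 + 3.16*o^3 - 0.54*o^2 + 4.14*o + 2.77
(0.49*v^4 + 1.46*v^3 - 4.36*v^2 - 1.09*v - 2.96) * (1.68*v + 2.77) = 0.8232*v^5 + 3.8101*v^4 - 3.2806*v^3 - 13.9084*v^2 - 7.9921*v - 8.1992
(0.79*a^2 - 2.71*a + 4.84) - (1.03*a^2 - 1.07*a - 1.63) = -0.24*a^2 - 1.64*a + 6.47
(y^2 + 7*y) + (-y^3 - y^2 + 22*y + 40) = -y^3 + 29*y + 40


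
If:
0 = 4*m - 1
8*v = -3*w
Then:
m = 1/4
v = -3*w/8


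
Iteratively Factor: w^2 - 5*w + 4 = (w - 1)*(w - 4)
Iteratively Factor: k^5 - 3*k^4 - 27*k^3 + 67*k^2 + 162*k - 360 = (k - 2)*(k^4 - k^3 - 29*k^2 + 9*k + 180) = (k - 2)*(k + 3)*(k^3 - 4*k^2 - 17*k + 60) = (k - 3)*(k - 2)*(k + 3)*(k^2 - k - 20) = (k - 3)*(k - 2)*(k + 3)*(k + 4)*(k - 5)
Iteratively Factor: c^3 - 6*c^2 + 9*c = (c - 3)*(c^2 - 3*c) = c*(c - 3)*(c - 3)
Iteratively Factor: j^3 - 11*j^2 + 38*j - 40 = (j - 4)*(j^2 - 7*j + 10) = (j - 5)*(j - 4)*(j - 2)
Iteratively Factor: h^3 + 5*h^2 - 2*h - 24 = (h - 2)*(h^2 + 7*h + 12) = (h - 2)*(h + 4)*(h + 3)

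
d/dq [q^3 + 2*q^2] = q*(3*q + 4)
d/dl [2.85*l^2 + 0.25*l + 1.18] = 5.7*l + 0.25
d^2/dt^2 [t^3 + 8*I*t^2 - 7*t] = 6*t + 16*I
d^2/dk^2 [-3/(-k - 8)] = 6/(k + 8)^3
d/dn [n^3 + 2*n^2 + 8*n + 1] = 3*n^2 + 4*n + 8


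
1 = 1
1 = 1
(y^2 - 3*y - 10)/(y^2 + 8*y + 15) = (y^2 - 3*y - 10)/(y^2 + 8*y + 15)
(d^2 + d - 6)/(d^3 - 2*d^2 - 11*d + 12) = (d - 2)/(d^2 - 5*d + 4)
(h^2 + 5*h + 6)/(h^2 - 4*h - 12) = (h + 3)/(h - 6)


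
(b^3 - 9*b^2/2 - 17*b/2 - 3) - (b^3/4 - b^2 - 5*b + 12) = 3*b^3/4 - 7*b^2/2 - 7*b/2 - 15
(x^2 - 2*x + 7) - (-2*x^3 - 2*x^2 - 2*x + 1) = 2*x^3 + 3*x^2 + 6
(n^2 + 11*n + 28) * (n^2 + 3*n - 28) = n^4 + 14*n^3 + 33*n^2 - 224*n - 784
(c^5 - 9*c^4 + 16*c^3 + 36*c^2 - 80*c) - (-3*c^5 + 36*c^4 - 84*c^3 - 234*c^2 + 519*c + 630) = 4*c^5 - 45*c^4 + 100*c^3 + 270*c^2 - 599*c - 630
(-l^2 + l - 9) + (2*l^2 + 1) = l^2 + l - 8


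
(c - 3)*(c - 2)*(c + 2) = c^3 - 3*c^2 - 4*c + 12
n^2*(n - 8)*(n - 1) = n^4 - 9*n^3 + 8*n^2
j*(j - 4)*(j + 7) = j^3 + 3*j^2 - 28*j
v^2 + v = v*(v + 1)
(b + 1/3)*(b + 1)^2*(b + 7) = b^4 + 28*b^3/3 + 18*b^2 + 12*b + 7/3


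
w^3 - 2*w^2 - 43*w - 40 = (w - 8)*(w + 1)*(w + 5)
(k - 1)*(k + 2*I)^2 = k^3 - k^2 + 4*I*k^2 - 4*k - 4*I*k + 4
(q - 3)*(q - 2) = q^2 - 5*q + 6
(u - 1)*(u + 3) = u^2 + 2*u - 3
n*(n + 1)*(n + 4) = n^3 + 5*n^2 + 4*n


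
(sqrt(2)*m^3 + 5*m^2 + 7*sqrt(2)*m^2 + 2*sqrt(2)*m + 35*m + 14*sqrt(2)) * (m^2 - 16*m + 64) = sqrt(2)*m^5 - 9*sqrt(2)*m^4 + 5*m^4 - 46*sqrt(2)*m^3 - 45*m^3 - 240*m^2 + 430*sqrt(2)*m^2 - 96*sqrt(2)*m + 2240*m + 896*sqrt(2)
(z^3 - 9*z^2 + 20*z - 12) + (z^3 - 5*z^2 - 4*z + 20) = 2*z^3 - 14*z^2 + 16*z + 8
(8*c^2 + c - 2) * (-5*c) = -40*c^3 - 5*c^2 + 10*c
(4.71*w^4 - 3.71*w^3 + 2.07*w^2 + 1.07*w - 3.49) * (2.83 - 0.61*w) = -2.8731*w^5 + 15.5924*w^4 - 11.762*w^3 + 5.2054*w^2 + 5.157*w - 9.8767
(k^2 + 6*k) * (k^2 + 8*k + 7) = k^4 + 14*k^3 + 55*k^2 + 42*k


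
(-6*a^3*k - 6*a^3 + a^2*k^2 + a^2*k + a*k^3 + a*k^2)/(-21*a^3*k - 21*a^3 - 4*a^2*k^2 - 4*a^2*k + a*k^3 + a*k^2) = (2*a - k)/(7*a - k)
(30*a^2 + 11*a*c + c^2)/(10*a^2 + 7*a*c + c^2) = (6*a + c)/(2*a + c)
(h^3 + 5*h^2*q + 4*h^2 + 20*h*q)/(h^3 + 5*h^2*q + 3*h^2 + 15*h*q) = (h + 4)/(h + 3)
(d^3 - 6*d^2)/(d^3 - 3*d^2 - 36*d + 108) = d^2/(d^2 + 3*d - 18)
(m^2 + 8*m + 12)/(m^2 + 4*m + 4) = (m + 6)/(m + 2)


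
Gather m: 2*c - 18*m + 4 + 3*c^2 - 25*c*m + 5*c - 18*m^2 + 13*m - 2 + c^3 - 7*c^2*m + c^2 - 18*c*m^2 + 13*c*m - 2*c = c^3 + 4*c^2 + 5*c + m^2*(-18*c - 18) + m*(-7*c^2 - 12*c - 5) + 2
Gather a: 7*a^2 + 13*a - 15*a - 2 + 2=7*a^2 - 2*a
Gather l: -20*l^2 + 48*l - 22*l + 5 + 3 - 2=-20*l^2 + 26*l + 6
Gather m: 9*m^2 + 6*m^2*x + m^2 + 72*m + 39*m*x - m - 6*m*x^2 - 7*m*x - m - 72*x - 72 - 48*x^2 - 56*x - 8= m^2*(6*x + 10) + m*(-6*x^2 + 32*x + 70) - 48*x^2 - 128*x - 80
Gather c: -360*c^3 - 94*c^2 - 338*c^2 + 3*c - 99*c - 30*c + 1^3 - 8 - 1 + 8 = -360*c^3 - 432*c^2 - 126*c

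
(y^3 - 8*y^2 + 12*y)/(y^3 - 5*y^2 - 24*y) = (-y^2 + 8*y - 12)/(-y^2 + 5*y + 24)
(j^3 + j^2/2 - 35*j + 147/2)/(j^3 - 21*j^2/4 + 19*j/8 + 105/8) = 4*(j + 7)/(4*j + 5)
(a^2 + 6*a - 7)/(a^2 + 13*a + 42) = (a - 1)/(a + 6)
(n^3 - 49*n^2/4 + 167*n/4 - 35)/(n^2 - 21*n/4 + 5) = n - 7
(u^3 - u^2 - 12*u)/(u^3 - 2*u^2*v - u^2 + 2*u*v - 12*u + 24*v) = u/(u - 2*v)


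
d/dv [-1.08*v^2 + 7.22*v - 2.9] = 7.22 - 2.16*v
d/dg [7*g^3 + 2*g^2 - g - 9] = 21*g^2 + 4*g - 1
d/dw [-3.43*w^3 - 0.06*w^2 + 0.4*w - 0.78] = -10.29*w^2 - 0.12*w + 0.4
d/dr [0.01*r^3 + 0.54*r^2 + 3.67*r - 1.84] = 0.03*r^2 + 1.08*r + 3.67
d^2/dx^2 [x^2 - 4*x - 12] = 2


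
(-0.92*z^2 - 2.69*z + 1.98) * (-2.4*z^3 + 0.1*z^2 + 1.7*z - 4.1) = 2.208*z^5 + 6.364*z^4 - 6.585*z^3 - 0.602999999999999*z^2 + 14.395*z - 8.118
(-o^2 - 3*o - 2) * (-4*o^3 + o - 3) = 4*o^5 + 12*o^4 + 7*o^3 + 7*o + 6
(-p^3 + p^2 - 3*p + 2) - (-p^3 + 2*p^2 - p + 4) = -p^2 - 2*p - 2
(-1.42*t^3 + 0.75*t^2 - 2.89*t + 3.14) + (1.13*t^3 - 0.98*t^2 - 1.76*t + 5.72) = -0.29*t^3 - 0.23*t^2 - 4.65*t + 8.86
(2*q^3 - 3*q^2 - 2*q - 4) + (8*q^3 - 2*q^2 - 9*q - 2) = 10*q^3 - 5*q^2 - 11*q - 6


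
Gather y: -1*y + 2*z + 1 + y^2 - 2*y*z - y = y^2 + y*(-2*z - 2) + 2*z + 1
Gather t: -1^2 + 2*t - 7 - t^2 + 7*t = -t^2 + 9*t - 8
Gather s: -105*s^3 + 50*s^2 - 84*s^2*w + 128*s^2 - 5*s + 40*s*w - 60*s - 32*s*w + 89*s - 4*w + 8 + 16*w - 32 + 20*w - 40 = -105*s^3 + s^2*(178 - 84*w) + s*(8*w + 24) + 32*w - 64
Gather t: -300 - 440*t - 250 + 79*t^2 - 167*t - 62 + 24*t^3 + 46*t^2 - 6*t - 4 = 24*t^3 + 125*t^2 - 613*t - 616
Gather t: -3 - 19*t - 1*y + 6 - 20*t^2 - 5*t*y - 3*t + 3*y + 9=-20*t^2 + t*(-5*y - 22) + 2*y + 12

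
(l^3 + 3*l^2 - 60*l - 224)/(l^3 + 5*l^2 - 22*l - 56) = (l^2 - 4*l - 32)/(l^2 - 2*l - 8)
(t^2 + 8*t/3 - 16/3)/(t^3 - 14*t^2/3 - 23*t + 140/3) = (3*t - 4)/(3*t^2 - 26*t + 35)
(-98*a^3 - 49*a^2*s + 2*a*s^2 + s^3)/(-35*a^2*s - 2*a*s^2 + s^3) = (14*a^2 + 9*a*s + s^2)/(s*(5*a + s))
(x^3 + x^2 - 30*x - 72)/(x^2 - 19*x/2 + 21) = 2*(x^2 + 7*x + 12)/(2*x - 7)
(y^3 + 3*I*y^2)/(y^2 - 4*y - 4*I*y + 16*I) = y^2*(y + 3*I)/(y^2 - 4*y - 4*I*y + 16*I)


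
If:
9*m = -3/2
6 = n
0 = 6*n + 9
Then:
No Solution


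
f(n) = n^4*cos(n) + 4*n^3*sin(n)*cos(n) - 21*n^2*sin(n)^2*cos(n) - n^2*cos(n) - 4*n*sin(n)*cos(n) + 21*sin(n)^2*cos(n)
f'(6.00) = 2107.89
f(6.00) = 929.36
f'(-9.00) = 4746.20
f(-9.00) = -6725.57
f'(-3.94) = -241.35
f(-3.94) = 66.26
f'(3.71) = 282.64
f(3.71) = 3.32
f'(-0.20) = -5.47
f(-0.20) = 0.59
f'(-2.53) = 121.51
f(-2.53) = -23.38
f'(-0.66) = 1.65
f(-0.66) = 2.60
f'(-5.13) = -40.52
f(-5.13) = -102.53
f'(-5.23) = -273.84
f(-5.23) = -87.17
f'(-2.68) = 137.95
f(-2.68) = -43.13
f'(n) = -n^4*sin(n) - 4*n^3*sin(n)^2 + 4*n^3*cos(n)^2 + 4*n^3*cos(n) + 21*n^2*sin(n)^3 - 42*n^2*sin(n)*cos(n)^2 + 12*n^2*sin(n)*cos(n) + n^2*sin(n) - 42*n*sin(n)^2*cos(n) + 4*n*sin(n)^2 - 4*n*cos(n)^2 - 2*n*cos(n) - 21*sin(n)^3 + 42*sin(n)*cos(n)^2 - 4*sin(n)*cos(n)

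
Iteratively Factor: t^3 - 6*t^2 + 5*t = (t - 1)*(t^2 - 5*t) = t*(t - 1)*(t - 5)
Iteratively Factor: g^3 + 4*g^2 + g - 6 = (g + 3)*(g^2 + g - 2) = (g + 2)*(g + 3)*(g - 1)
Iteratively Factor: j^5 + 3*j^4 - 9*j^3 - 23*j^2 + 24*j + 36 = (j - 2)*(j^4 + 5*j^3 + j^2 - 21*j - 18) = (j - 2)*(j + 3)*(j^3 + 2*j^2 - 5*j - 6) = (j - 2)*(j + 3)^2*(j^2 - j - 2) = (j - 2)^2*(j + 3)^2*(j + 1)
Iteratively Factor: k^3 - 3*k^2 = (k)*(k^2 - 3*k) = k^2*(k - 3)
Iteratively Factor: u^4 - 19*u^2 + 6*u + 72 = (u - 3)*(u^3 + 3*u^2 - 10*u - 24) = (u - 3)*(u + 4)*(u^2 - u - 6) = (u - 3)^2*(u + 4)*(u + 2)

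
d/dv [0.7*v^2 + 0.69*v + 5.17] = 1.4*v + 0.69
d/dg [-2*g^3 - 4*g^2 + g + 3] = -6*g^2 - 8*g + 1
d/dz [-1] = 0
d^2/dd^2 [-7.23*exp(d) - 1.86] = -7.23*exp(d)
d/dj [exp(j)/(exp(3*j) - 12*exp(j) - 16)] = (-3*(exp(2*j) - 4)*exp(j) + exp(3*j) - 12*exp(j) - 16)*exp(j)/(-exp(3*j) + 12*exp(j) + 16)^2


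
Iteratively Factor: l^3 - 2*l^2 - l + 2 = (l - 2)*(l^2 - 1) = (l - 2)*(l - 1)*(l + 1)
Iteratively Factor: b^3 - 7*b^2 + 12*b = (b - 4)*(b^2 - 3*b) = b*(b - 4)*(b - 3)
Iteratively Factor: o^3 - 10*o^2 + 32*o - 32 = (o - 2)*(o^2 - 8*o + 16) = (o - 4)*(o - 2)*(o - 4)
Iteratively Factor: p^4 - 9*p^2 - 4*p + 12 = (p + 2)*(p^3 - 2*p^2 - 5*p + 6) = (p - 3)*(p + 2)*(p^2 + p - 2) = (p - 3)*(p - 1)*(p + 2)*(p + 2)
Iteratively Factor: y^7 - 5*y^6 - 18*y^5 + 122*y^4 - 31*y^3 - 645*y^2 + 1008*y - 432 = (y - 4)*(y^6 - y^5 - 22*y^4 + 34*y^3 + 105*y^2 - 225*y + 108) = (y - 4)*(y - 3)*(y^5 + 2*y^4 - 16*y^3 - 14*y^2 + 63*y - 36) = (y - 4)*(y - 3)*(y - 1)*(y^4 + 3*y^3 - 13*y^2 - 27*y + 36) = (y - 4)*(y - 3)*(y - 1)^2*(y^3 + 4*y^2 - 9*y - 36) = (y - 4)*(y - 3)^2*(y - 1)^2*(y^2 + 7*y + 12) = (y - 4)*(y - 3)^2*(y - 1)^2*(y + 3)*(y + 4)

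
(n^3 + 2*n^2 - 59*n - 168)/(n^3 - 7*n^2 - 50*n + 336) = (n + 3)/(n - 6)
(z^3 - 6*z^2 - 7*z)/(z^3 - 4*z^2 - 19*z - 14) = z/(z + 2)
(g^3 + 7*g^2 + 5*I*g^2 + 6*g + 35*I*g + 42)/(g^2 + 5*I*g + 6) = g + 7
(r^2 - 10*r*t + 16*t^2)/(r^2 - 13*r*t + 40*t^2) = (r - 2*t)/(r - 5*t)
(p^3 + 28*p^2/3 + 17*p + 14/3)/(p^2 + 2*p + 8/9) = 3*(3*p^3 + 28*p^2 + 51*p + 14)/(9*p^2 + 18*p + 8)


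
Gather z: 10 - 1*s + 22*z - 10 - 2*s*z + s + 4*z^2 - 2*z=4*z^2 + z*(20 - 2*s)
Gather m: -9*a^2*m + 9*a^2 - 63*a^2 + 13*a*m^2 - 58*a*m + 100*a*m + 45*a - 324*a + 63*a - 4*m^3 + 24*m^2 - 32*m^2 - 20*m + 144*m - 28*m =-54*a^2 - 216*a - 4*m^3 + m^2*(13*a - 8) + m*(-9*a^2 + 42*a + 96)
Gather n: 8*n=8*n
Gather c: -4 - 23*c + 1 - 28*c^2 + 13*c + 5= -28*c^2 - 10*c + 2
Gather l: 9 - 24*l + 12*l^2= 12*l^2 - 24*l + 9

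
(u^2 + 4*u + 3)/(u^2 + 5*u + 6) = (u + 1)/(u + 2)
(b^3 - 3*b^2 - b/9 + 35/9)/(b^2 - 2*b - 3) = (b^2 - 4*b + 35/9)/(b - 3)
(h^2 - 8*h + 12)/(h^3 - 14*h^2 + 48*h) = (h - 2)/(h*(h - 8))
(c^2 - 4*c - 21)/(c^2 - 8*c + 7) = (c + 3)/(c - 1)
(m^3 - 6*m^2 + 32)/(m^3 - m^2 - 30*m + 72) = (m^2 - 2*m - 8)/(m^2 + 3*m - 18)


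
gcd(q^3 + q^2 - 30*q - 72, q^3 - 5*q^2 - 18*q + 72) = q^2 - 2*q - 24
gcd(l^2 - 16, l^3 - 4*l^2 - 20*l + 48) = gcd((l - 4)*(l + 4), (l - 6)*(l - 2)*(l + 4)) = l + 4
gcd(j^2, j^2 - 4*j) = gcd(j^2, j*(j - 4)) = j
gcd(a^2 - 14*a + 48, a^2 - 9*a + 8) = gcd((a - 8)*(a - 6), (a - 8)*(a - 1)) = a - 8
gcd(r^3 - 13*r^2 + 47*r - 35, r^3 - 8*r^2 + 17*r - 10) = r^2 - 6*r + 5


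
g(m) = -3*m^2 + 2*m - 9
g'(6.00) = -34.00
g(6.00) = -105.00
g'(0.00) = 2.00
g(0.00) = -9.00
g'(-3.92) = 25.52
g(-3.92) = -62.94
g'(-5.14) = 32.84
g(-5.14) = -98.54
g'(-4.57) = 29.42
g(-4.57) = -80.79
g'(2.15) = -10.90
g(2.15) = -18.57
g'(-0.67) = 6.02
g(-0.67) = -11.69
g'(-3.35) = 22.10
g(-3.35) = -49.37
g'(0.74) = -2.44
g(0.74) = -9.16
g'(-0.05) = 2.30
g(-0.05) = -9.11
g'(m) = 2 - 6*m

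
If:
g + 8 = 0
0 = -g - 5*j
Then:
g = -8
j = 8/5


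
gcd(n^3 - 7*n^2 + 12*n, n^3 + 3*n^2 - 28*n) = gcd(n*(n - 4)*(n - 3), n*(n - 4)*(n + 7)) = n^2 - 4*n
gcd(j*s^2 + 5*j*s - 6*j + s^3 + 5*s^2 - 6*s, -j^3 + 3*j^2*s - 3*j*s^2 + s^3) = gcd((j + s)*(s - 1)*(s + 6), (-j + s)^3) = 1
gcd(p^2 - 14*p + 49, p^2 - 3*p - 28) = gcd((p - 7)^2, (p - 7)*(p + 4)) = p - 7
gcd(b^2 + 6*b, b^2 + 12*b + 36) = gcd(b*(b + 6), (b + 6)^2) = b + 6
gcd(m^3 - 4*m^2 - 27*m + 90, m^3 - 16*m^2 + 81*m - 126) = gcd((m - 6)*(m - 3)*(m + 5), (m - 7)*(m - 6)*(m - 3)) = m^2 - 9*m + 18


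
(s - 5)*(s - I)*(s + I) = s^3 - 5*s^2 + s - 5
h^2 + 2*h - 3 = (h - 1)*(h + 3)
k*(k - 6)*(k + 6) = k^3 - 36*k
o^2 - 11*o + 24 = (o - 8)*(o - 3)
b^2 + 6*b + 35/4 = (b + 5/2)*(b + 7/2)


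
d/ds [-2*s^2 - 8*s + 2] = -4*s - 8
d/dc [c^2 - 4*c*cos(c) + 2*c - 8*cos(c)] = 4*c*sin(c) + 2*c + 8*sin(c) - 4*cos(c) + 2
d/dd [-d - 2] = -1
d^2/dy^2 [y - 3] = 0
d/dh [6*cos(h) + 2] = -6*sin(h)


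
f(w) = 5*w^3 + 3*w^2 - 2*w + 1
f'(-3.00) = 115.00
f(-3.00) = -101.00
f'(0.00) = -2.00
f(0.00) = 1.00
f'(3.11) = 161.74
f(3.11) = 174.20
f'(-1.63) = 28.07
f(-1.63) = -9.42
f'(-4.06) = 220.89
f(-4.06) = -276.05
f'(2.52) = 108.38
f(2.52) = 95.03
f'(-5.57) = 429.95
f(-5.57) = -758.83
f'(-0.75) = 1.94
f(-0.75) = 2.08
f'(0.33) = 1.61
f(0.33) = 0.85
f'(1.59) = 45.46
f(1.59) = 25.50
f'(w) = 15*w^2 + 6*w - 2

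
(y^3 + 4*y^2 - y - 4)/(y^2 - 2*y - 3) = (y^2 + 3*y - 4)/(y - 3)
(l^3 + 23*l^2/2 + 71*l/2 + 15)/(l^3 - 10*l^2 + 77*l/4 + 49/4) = 2*(l^2 + 11*l + 30)/(2*l^2 - 21*l + 49)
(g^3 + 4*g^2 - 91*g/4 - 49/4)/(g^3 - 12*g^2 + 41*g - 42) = (4*g^3 + 16*g^2 - 91*g - 49)/(4*(g^3 - 12*g^2 + 41*g - 42))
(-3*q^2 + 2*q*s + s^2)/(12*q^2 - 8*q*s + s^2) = (-3*q^2 + 2*q*s + s^2)/(12*q^2 - 8*q*s + s^2)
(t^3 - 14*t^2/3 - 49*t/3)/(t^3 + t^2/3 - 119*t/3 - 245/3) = t/(t + 5)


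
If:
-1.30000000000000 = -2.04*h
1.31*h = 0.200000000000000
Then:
No Solution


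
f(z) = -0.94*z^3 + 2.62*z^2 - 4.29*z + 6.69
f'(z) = -2.82*z^2 + 5.24*z - 4.29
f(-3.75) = 109.19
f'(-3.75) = -63.60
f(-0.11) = 7.19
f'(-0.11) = -4.90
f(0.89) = 4.28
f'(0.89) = -1.86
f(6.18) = -141.63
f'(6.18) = -79.61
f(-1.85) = 29.55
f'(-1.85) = -23.64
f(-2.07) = 35.13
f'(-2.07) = -27.22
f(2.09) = 0.59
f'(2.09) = -5.66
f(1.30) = 3.48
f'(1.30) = -2.24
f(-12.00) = 2059.77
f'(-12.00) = -473.25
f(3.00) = -7.98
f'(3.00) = -13.95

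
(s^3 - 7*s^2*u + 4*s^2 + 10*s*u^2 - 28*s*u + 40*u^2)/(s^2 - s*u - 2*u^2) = (s^2 - 5*s*u + 4*s - 20*u)/(s + u)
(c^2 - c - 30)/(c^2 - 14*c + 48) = (c + 5)/(c - 8)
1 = 1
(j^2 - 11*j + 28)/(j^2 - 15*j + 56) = (j - 4)/(j - 8)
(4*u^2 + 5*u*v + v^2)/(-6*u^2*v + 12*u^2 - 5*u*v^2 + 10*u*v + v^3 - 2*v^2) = (-4*u - v)/(6*u*v - 12*u - v^2 + 2*v)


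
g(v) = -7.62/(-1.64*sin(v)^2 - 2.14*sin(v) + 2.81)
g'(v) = -7.62*(3.28*sin(v)*cos(v) + 2.14*cos(v))/(-1.64*sin(v)^2 - 2.14*sin(v) + 2.81)^2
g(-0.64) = -2.18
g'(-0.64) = -0.09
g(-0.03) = -2.65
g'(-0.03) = -1.88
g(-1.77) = -2.29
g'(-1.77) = -0.15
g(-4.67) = 7.90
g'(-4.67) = 1.88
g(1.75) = 8.62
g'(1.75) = 9.34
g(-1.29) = -2.27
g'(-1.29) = 0.19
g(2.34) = -17.89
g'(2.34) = 131.37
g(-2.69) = -2.22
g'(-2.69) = 0.41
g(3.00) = -3.08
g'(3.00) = 3.20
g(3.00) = -3.08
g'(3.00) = 3.20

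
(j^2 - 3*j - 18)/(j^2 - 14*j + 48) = (j + 3)/(j - 8)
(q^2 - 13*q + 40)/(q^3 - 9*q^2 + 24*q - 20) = (q - 8)/(q^2 - 4*q + 4)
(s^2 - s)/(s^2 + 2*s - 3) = s/(s + 3)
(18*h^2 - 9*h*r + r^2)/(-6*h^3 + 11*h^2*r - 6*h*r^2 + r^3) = (-6*h + r)/(2*h^2 - 3*h*r + r^2)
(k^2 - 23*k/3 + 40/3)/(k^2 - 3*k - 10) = (k - 8/3)/(k + 2)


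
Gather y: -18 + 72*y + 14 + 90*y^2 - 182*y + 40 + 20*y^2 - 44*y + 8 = 110*y^2 - 154*y + 44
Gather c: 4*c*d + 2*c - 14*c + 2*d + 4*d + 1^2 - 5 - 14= c*(4*d - 12) + 6*d - 18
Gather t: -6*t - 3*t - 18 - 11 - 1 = -9*t - 30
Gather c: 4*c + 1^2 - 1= 4*c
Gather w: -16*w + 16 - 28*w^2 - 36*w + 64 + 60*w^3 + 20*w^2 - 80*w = 60*w^3 - 8*w^2 - 132*w + 80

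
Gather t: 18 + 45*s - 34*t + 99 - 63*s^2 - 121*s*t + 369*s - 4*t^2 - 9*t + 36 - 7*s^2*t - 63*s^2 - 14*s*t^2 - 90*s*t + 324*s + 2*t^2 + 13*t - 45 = -126*s^2 + 738*s + t^2*(-14*s - 2) + t*(-7*s^2 - 211*s - 30) + 108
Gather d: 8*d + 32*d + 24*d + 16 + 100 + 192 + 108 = 64*d + 416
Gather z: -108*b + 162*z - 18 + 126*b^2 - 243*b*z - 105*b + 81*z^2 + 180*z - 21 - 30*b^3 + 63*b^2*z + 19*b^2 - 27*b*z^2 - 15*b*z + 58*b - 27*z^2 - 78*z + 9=-30*b^3 + 145*b^2 - 155*b + z^2*(54 - 27*b) + z*(63*b^2 - 258*b + 264) - 30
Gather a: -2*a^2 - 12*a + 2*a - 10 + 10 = -2*a^2 - 10*a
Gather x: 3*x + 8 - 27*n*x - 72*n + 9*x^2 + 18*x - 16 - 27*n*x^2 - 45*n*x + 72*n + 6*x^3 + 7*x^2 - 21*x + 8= -72*n*x + 6*x^3 + x^2*(16 - 27*n)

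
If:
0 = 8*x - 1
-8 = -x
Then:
No Solution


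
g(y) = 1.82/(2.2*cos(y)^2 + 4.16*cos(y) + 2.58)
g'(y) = 1.82*(4.4*sin(y)*cos(y) + 4.16*sin(y))/(2.2*cos(y)^2 + 4.16*cos(y) + 2.58)^2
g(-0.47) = 0.23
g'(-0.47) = -0.10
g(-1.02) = 0.34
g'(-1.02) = -0.35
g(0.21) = 0.21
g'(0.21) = 0.04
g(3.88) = 2.58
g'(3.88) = -2.22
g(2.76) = 2.96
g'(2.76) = 0.14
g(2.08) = 1.69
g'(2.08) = 2.77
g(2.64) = 2.92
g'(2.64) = 0.68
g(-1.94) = 1.33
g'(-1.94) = -2.34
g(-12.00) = 0.24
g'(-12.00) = 0.13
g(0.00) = 0.20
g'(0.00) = 0.00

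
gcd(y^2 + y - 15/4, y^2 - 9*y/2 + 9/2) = y - 3/2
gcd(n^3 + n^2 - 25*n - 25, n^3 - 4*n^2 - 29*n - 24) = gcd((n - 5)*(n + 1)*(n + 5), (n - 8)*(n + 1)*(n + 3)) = n + 1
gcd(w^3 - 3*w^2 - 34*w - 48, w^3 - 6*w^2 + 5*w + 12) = 1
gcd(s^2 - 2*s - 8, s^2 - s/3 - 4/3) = 1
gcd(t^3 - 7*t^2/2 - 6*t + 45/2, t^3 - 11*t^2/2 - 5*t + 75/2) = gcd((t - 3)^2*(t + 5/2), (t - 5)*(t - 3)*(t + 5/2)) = t^2 - t/2 - 15/2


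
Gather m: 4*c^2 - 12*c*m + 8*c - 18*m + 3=4*c^2 + 8*c + m*(-12*c - 18) + 3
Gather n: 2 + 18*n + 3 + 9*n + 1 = 27*n + 6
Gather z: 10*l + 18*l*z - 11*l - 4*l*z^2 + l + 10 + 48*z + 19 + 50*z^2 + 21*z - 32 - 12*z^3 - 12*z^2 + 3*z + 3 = -12*z^3 + z^2*(38 - 4*l) + z*(18*l + 72)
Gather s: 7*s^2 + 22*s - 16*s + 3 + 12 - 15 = 7*s^2 + 6*s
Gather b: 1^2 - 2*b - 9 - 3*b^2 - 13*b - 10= -3*b^2 - 15*b - 18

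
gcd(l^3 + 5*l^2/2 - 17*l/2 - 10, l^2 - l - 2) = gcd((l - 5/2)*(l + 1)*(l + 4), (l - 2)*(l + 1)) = l + 1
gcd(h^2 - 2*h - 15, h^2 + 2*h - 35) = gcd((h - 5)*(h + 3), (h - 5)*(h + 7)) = h - 5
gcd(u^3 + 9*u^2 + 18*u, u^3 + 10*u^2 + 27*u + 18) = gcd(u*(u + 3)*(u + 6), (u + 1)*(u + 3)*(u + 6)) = u^2 + 9*u + 18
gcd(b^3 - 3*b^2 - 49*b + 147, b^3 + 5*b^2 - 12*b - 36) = b - 3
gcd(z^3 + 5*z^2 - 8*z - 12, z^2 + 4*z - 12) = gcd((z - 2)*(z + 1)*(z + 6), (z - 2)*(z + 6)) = z^2 + 4*z - 12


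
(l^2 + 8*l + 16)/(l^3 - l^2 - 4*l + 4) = (l^2 + 8*l + 16)/(l^3 - l^2 - 4*l + 4)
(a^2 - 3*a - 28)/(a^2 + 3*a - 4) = (a - 7)/(a - 1)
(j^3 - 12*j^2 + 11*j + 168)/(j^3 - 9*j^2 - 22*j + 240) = (j^2 - 4*j - 21)/(j^2 - j - 30)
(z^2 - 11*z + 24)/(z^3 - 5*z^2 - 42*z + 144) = 1/(z + 6)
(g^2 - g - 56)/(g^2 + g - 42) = (g - 8)/(g - 6)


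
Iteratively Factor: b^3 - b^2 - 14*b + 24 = (b + 4)*(b^2 - 5*b + 6) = (b - 3)*(b + 4)*(b - 2)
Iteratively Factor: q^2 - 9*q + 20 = (q - 4)*(q - 5)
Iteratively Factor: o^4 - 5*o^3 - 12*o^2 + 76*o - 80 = (o - 5)*(o^3 - 12*o + 16) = (o - 5)*(o - 2)*(o^2 + 2*o - 8) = (o - 5)*(o - 2)^2*(o + 4)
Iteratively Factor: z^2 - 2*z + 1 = (z - 1)*(z - 1)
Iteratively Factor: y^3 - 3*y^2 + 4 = (y - 2)*(y^2 - y - 2) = (y - 2)^2*(y + 1)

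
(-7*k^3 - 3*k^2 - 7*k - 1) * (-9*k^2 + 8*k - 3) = 63*k^5 - 29*k^4 + 60*k^3 - 38*k^2 + 13*k + 3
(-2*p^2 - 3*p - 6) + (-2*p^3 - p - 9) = -2*p^3 - 2*p^2 - 4*p - 15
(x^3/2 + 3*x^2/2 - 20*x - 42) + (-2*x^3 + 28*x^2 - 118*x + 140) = -3*x^3/2 + 59*x^2/2 - 138*x + 98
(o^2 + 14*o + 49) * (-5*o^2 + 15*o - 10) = -5*o^4 - 55*o^3 - 45*o^2 + 595*o - 490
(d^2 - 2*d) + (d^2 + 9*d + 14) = 2*d^2 + 7*d + 14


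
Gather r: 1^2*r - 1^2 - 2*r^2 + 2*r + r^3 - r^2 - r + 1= r^3 - 3*r^2 + 2*r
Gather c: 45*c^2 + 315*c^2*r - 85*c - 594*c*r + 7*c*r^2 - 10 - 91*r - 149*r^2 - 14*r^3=c^2*(315*r + 45) + c*(7*r^2 - 594*r - 85) - 14*r^3 - 149*r^2 - 91*r - 10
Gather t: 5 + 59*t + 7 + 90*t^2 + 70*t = 90*t^2 + 129*t + 12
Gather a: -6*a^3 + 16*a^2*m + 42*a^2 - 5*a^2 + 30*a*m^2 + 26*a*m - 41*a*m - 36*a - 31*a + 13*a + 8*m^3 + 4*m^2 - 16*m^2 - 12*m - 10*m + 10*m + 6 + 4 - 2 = -6*a^3 + a^2*(16*m + 37) + a*(30*m^2 - 15*m - 54) + 8*m^3 - 12*m^2 - 12*m + 8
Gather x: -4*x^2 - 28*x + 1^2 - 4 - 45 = -4*x^2 - 28*x - 48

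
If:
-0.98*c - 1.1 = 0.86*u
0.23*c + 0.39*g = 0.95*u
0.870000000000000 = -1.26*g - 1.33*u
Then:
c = -0.83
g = -0.33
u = -0.34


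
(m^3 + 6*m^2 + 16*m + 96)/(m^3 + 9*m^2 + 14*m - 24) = (m^2 + 16)/(m^2 + 3*m - 4)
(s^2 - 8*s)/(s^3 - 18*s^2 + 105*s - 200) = s/(s^2 - 10*s + 25)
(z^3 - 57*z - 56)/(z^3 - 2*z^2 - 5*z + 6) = (z^3 - 57*z - 56)/(z^3 - 2*z^2 - 5*z + 6)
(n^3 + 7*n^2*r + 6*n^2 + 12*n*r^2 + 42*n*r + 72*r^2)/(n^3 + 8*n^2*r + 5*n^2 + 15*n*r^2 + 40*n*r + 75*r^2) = (n^2 + 4*n*r + 6*n + 24*r)/(n^2 + 5*n*r + 5*n + 25*r)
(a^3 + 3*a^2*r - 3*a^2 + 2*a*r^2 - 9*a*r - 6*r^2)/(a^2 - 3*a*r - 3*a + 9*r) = (-a^2 - 3*a*r - 2*r^2)/(-a + 3*r)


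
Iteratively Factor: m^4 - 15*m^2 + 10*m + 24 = (m - 2)*(m^3 + 2*m^2 - 11*m - 12) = (m - 3)*(m - 2)*(m^2 + 5*m + 4) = (m - 3)*(m - 2)*(m + 1)*(m + 4)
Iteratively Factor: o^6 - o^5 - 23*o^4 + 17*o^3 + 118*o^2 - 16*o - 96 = (o + 4)*(o^5 - 5*o^4 - 3*o^3 + 29*o^2 + 2*o - 24) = (o - 4)*(o + 4)*(o^4 - o^3 - 7*o^2 + o + 6) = (o - 4)*(o + 2)*(o + 4)*(o^3 - 3*o^2 - o + 3) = (o - 4)*(o - 3)*(o + 2)*(o + 4)*(o^2 - 1) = (o - 4)*(o - 3)*(o + 1)*(o + 2)*(o + 4)*(o - 1)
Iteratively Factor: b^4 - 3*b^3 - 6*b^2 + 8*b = (b - 1)*(b^3 - 2*b^2 - 8*b) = (b - 4)*(b - 1)*(b^2 + 2*b) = (b - 4)*(b - 1)*(b + 2)*(b)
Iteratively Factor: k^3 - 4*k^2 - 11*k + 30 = (k - 5)*(k^2 + k - 6) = (k - 5)*(k + 3)*(k - 2)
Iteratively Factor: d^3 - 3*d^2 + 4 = (d + 1)*(d^2 - 4*d + 4) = (d - 2)*(d + 1)*(d - 2)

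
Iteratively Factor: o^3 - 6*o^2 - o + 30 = (o - 5)*(o^2 - o - 6) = (o - 5)*(o - 3)*(o + 2)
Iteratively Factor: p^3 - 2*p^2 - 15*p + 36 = (p - 3)*(p^2 + p - 12) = (p - 3)^2*(p + 4)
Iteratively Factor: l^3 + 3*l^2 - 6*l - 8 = (l - 2)*(l^2 + 5*l + 4) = (l - 2)*(l + 1)*(l + 4)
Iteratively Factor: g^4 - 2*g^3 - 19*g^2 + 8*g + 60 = (g + 3)*(g^3 - 5*g^2 - 4*g + 20) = (g - 2)*(g + 3)*(g^2 - 3*g - 10) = (g - 5)*(g - 2)*(g + 3)*(g + 2)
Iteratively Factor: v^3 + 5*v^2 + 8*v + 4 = (v + 2)*(v^2 + 3*v + 2) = (v + 1)*(v + 2)*(v + 2)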